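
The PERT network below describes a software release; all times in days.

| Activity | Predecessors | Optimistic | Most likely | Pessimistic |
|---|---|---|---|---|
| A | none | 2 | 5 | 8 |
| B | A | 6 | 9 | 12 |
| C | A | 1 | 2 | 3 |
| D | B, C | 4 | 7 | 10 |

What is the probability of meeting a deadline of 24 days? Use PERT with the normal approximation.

0.958

te_A = (2 + 4·5 + 8)/6 = 30/6 = 5; σ²_A = ((8−2)/6)² = 1.000
te_B = (6 + 4·9 + 12)/6 = 54/6 = 9; σ²_B = ((12−6)/6)² = 1.000
te_C = (1 + 4·2 + 3)/6 = 12/6 = 2; σ²_C = ((3−1)/6)² = 0.111
te_D = (4 + 4·7 + 10)/6 = 42/6 = 7; σ²_D = ((10−4)/6)² = 1.000

Forward pass:
ES_A = 0; EF_A = 5
ES_B = 5; EF_B = 5+9 = 14
ES_C = 5; EF_C = 5+2 = 7
ES_D = max(EF_B=14, EF_C=7) = 14; EF_D = 14+7 = 21
Expected project duration μ = 21 days. Critical path: A → B → D.

Variance along critical path = 1.000 + 1.000 + 1.000 = 3.000; σ = √3.000 = 1.732 days.
Z = (24 − 21) / 1.732 = 1.732
P(T ≤ 24) = Φ(1.732) ≈ 0.958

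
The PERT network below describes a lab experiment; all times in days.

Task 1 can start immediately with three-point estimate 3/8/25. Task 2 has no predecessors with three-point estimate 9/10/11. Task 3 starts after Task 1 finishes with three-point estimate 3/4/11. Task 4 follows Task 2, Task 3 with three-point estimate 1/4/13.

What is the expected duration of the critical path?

20 days

te_Task 1 = (3 + 4·8 + 25)/6 = 60/6 = 10
te_Task 2 = (9 + 4·10 + 11)/6 = 60/6 = 10
te_Task 3 = (3 + 4·4 + 11)/6 = 30/6 = 5
te_Task 4 = (1 + 4·4 + 13)/6 = 30/6 = 5

Forward pass:
ES_Task 1 = 0; EF_Task 1 = 10
ES_Task 2 = 0; EF_Task 2 = 10
ES_Task 3 = 10; EF_Task 3 = 10+5 = 15
ES_Task 4 = max(EF_Task 2=10, EF_Task 3=15) = 15; EF_Task 4 = 15+5 = 20
Expected project duration μ = 20 days. Critical path: Task 1 → Task 3 → Task 4.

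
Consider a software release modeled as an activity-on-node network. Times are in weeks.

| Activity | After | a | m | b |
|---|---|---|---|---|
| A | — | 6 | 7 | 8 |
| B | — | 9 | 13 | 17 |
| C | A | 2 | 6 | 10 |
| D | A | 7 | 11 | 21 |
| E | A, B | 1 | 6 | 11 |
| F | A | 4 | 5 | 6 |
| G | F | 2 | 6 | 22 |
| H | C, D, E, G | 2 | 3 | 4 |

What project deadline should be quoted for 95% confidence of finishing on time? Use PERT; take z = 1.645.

28.6 weeks

te_A = (6 + 4·7 + 8)/6 = 42/6 = 7; σ²_A = ((8−6)/6)² = 0.111
te_B = (9 + 4·13 + 17)/6 = 78/6 = 13; σ²_B = ((17−9)/6)² = 1.778
te_C = (2 + 4·6 + 10)/6 = 36/6 = 6; σ²_C = ((10−2)/6)² = 1.778
te_D = (7 + 4·11 + 21)/6 = 72/6 = 12; σ²_D = ((21−7)/6)² = 5.444
te_E = (1 + 4·6 + 11)/6 = 36/6 = 6; σ²_E = ((11−1)/6)² = 2.778
te_F = (4 + 4·5 + 6)/6 = 30/6 = 5; σ²_F = ((6−4)/6)² = 0.111
te_G = (2 + 4·6 + 22)/6 = 48/6 = 8; σ²_G = ((22−2)/6)² = 11.111
te_H = (2 + 4·3 + 4)/6 = 18/6 = 3; σ²_H = ((4−2)/6)² = 0.111

Forward pass:
ES_A = 0; EF_A = 7
ES_B = 0; EF_B = 13
ES_C = 7; EF_C = 7+6 = 13
ES_D = 7; EF_D = 7+12 = 19
ES_E = max(EF_A=7, EF_B=13) = 13; EF_E = 13+6 = 19
ES_F = 7; EF_F = 7+5 = 12
ES_G = 12; EF_G = 12+8 = 20
ES_H = max(EF_C=13, EF_D=19, EF_E=19, EF_G=20) = 20; EF_H = 20+3 = 23
Expected project duration μ = 23 weeks. Critical path: A → F → G → H.

Variance along critical path = 0.111 + 0.111 + 11.111 + 0.111 = 11.444; σ = 3.383 weeks.
D = μ + z·σ = 23 + 1.645·3.383 = 28.6 weeks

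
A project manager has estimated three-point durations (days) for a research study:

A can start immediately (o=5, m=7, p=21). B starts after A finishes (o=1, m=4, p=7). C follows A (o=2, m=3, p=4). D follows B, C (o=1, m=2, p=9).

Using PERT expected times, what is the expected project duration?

16 days

te_A = (5 + 4·7 + 21)/6 = 54/6 = 9
te_B = (1 + 4·4 + 7)/6 = 24/6 = 4
te_C = (2 + 4·3 + 4)/6 = 18/6 = 3
te_D = (1 + 4·2 + 9)/6 = 18/6 = 3

Forward pass:
ES_A = 0; EF_A = 9
ES_B = 9; EF_B = 9+4 = 13
ES_C = 9; EF_C = 9+3 = 12
ES_D = max(EF_B=13, EF_C=12) = 13; EF_D = 13+3 = 16
Expected project duration μ = 16 days. Critical path: A → B → D.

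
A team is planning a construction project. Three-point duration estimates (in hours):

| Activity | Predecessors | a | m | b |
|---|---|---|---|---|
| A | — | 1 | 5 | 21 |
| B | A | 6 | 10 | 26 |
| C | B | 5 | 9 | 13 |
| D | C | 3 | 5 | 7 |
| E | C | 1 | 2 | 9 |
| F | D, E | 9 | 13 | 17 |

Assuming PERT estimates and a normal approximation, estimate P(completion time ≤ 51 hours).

0.836

te_A = (1 + 4·5 + 21)/6 = 42/6 = 7; σ²_A = ((21−1)/6)² = 11.111
te_B = (6 + 4·10 + 26)/6 = 72/6 = 12; σ²_B = ((26−6)/6)² = 11.111
te_C = (5 + 4·9 + 13)/6 = 54/6 = 9; σ²_C = ((13−5)/6)² = 1.778
te_D = (3 + 4·5 + 7)/6 = 30/6 = 5; σ²_D = ((7−3)/6)² = 0.444
te_E = (1 + 4·2 + 9)/6 = 18/6 = 3; σ²_E = ((9−1)/6)² = 1.778
te_F = (9 + 4·13 + 17)/6 = 78/6 = 13; σ²_F = ((17−9)/6)² = 1.778

Forward pass:
ES_A = 0; EF_A = 7
ES_B = 7; EF_B = 7+12 = 19
ES_C = 19; EF_C = 19+9 = 28
ES_D = 28; EF_D = 28+5 = 33
ES_E = 28; EF_E = 28+3 = 31
ES_F = max(EF_D=33, EF_E=31) = 33; EF_F = 33+13 = 46
Expected project duration μ = 46 hours. Critical path: A → B → C → D → F.

Variance along critical path = 11.111 + 11.111 + 1.778 + 0.444 + 1.778 = 26.222; σ = √26.222 = 5.121 hours.
Z = (51 − 46) / 5.121 = 0.976
P(T ≤ 51) = Φ(0.976) ≈ 0.836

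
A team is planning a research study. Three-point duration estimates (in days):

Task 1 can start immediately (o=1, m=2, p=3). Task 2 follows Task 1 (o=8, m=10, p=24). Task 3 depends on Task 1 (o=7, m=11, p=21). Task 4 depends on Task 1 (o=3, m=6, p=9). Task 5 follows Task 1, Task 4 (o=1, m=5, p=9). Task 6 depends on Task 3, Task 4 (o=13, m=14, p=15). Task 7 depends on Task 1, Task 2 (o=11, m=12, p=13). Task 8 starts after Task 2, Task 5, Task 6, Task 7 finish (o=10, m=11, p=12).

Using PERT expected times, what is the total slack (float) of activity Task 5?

te_Task 1 = (1 + 4·2 + 3)/6 = 12/6 = 2
te_Task 2 = (8 + 4·10 + 24)/6 = 72/6 = 12
te_Task 3 = (7 + 4·11 + 21)/6 = 72/6 = 12
te_Task 4 = (3 + 4·6 + 9)/6 = 36/6 = 6
te_Task 5 = (1 + 4·5 + 9)/6 = 30/6 = 5
te_Task 6 = (13 + 4·14 + 15)/6 = 84/6 = 14
te_Task 7 = (11 + 4·12 + 13)/6 = 72/6 = 12
te_Task 8 = (10 + 4·11 + 12)/6 = 66/6 = 11

Forward pass:
ES_Task 1 = 0; EF_Task 1 = 2
ES_Task 2 = 2; EF_Task 2 = 2+12 = 14
ES_Task 3 = 2; EF_Task 3 = 2+12 = 14
ES_Task 4 = 2; EF_Task 4 = 2+6 = 8
ES_Task 5 = max(EF_Task 1=2, EF_Task 4=8) = 8; EF_Task 5 = 8+5 = 13
ES_Task 6 = max(EF_Task 3=14, EF_Task 4=8) = 14; EF_Task 6 = 14+14 = 28
ES_Task 7 = max(EF_Task 1=2, EF_Task 2=14) = 14; EF_Task 7 = 14+12 = 26
ES_Task 8 = max(EF_Task 2=14, EF_Task 5=13, EF_Task 6=28, EF_Task 7=26) = 28; EF_Task 8 = 28+11 = 39
Expected project duration μ = 39 days. Critical path: Task 1 → Task 3 → Task 6 → Task 8.

Backward pass:
LF_Task 8 = 39; LS_Task 8 = 39−11 = 28
LF_Task 7 = LS_Task 8 = 28; LS_Task 7 = 28−12 = 16
LF_Task 6 = LS_Task 8 = 28; LS_Task 6 = 28−14 = 14
LF_Task 5 = LS_Task 8 = 28; LS_Task 5 = 28−5 = 23
LF_Task 4 = min(LS_Task 5=23, LS_Task 6=14) = 14; LS_Task 4 = 14−6 = 8
LF_Task 3 = LS_Task 6 = 14; LS_Task 3 = 14−12 = 2
LF_Task 2 = min(LS_Task 7=16, LS_Task 8=28) = 16; LS_Task 2 = 16−12 = 4
LF_Task 1 = min(LS_Task 2=4, LS_Task 3=2, LS_Task 4=8, LS_Task 5=23, LS_Task 7=16) = 2; LS_Task 1 = 2−2 = 0
Slack_Task 5 = LS_Task 5 − ES_Task 5 = 23 − 8 = 15

15 days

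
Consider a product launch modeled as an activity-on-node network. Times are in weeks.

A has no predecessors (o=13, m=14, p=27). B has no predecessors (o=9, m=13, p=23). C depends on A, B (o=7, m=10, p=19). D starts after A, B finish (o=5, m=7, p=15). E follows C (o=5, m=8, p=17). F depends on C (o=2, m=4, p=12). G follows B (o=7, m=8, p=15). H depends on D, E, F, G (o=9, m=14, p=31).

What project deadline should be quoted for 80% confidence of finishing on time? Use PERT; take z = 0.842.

56.4 weeks

te_A = (13 + 4·14 + 27)/6 = 96/6 = 16; σ²_A = ((27−13)/6)² = 5.444
te_B = (9 + 4·13 + 23)/6 = 84/6 = 14; σ²_B = ((23−9)/6)² = 5.444
te_C = (7 + 4·10 + 19)/6 = 66/6 = 11; σ²_C = ((19−7)/6)² = 4.000
te_D = (5 + 4·7 + 15)/6 = 48/6 = 8; σ²_D = ((15−5)/6)² = 2.778
te_E = (5 + 4·8 + 17)/6 = 54/6 = 9; σ²_E = ((17−5)/6)² = 4.000
te_F = (2 + 4·4 + 12)/6 = 30/6 = 5; σ²_F = ((12−2)/6)² = 2.778
te_G = (7 + 4·8 + 15)/6 = 54/6 = 9; σ²_G = ((15−7)/6)² = 1.778
te_H = (9 + 4·14 + 31)/6 = 96/6 = 16; σ²_H = ((31−9)/6)² = 13.444

Forward pass:
ES_A = 0; EF_A = 16
ES_B = 0; EF_B = 14
ES_C = max(EF_A=16, EF_B=14) = 16; EF_C = 16+11 = 27
ES_D = max(EF_A=16, EF_B=14) = 16; EF_D = 16+8 = 24
ES_E = 27; EF_E = 27+9 = 36
ES_F = 27; EF_F = 27+5 = 32
ES_G = 14; EF_G = 14+9 = 23
ES_H = max(EF_D=24, EF_E=36, EF_F=32, EF_G=23) = 36; EF_H = 36+16 = 52
Expected project duration μ = 52 weeks. Critical path: A → C → E → H.

Variance along critical path = 5.444 + 4.000 + 4.000 + 13.444 = 26.889; σ = 5.185 weeks.
D = μ + z·σ = 52 + 0.842·5.185 = 56.4 weeks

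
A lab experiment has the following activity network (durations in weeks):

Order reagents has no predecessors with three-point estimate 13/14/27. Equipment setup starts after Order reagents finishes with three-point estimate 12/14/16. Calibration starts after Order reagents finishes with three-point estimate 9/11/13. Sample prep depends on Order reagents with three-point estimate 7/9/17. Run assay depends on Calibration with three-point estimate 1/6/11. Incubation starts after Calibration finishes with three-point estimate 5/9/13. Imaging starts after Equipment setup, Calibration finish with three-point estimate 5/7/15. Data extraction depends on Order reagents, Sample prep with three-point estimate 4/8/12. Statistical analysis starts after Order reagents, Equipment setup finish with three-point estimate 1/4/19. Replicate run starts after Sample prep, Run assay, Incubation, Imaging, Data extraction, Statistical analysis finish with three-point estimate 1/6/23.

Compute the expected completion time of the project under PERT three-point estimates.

te_Order reagents = (13 + 4·14 + 27)/6 = 96/6 = 16
te_Equipment setup = (12 + 4·14 + 16)/6 = 84/6 = 14
te_Calibration = (9 + 4·11 + 13)/6 = 66/6 = 11
te_Sample prep = (7 + 4·9 + 17)/6 = 60/6 = 10
te_Run assay = (1 + 4·6 + 11)/6 = 36/6 = 6
te_Incubation = (5 + 4·9 + 13)/6 = 54/6 = 9
te_Imaging = (5 + 4·7 + 15)/6 = 48/6 = 8
te_Data extraction = (4 + 4·8 + 12)/6 = 48/6 = 8
te_Statistical analysis = (1 + 4·4 + 19)/6 = 36/6 = 6
te_Replicate run = (1 + 4·6 + 23)/6 = 48/6 = 8

Forward pass:
ES_Order reagents = 0; EF_Order reagents = 16
ES_Equipment setup = 16; EF_Equipment setup = 16+14 = 30
ES_Calibration = 16; EF_Calibration = 16+11 = 27
ES_Sample prep = 16; EF_Sample prep = 16+10 = 26
ES_Run assay = 27; EF_Run assay = 27+6 = 33
ES_Incubation = 27; EF_Incubation = 27+9 = 36
ES_Imaging = max(EF_Equipment setup=30, EF_Calibration=27) = 30; EF_Imaging = 30+8 = 38
ES_Data extraction = max(EF_Order reagents=16, EF_Sample prep=26) = 26; EF_Data extraction = 26+8 = 34
ES_Statistical analysis = max(EF_Order reagents=16, EF_Equipment setup=30) = 30; EF_Statistical analysis = 30+6 = 36
ES_Replicate run = max(EF_Sample prep=26, EF_Run assay=33, EF_Incubation=36, EF_Imaging=38, EF_Data extraction=34, EF_Statistical analysis=36) = 38; EF_Replicate run = 38+8 = 46
Expected project duration μ = 46 weeks. Critical path: Order reagents → Equipment setup → Imaging → Replicate run.

46 weeks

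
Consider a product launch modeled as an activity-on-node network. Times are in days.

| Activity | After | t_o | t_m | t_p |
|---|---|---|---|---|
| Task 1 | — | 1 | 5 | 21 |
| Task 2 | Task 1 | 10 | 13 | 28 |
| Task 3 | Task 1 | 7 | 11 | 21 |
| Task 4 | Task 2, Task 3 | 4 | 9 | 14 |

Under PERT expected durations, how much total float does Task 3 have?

3 days

te_Task 1 = (1 + 4·5 + 21)/6 = 42/6 = 7
te_Task 2 = (10 + 4·13 + 28)/6 = 90/6 = 15
te_Task 3 = (7 + 4·11 + 21)/6 = 72/6 = 12
te_Task 4 = (4 + 4·9 + 14)/6 = 54/6 = 9

Forward pass:
ES_Task 1 = 0; EF_Task 1 = 7
ES_Task 2 = 7; EF_Task 2 = 7+15 = 22
ES_Task 3 = 7; EF_Task 3 = 7+12 = 19
ES_Task 4 = max(EF_Task 2=22, EF_Task 3=19) = 22; EF_Task 4 = 22+9 = 31
Expected project duration μ = 31 days. Critical path: Task 1 → Task 2 → Task 4.

Backward pass:
LF_Task 4 = 31; LS_Task 4 = 31−9 = 22
LF_Task 3 = LS_Task 4 = 22; LS_Task 3 = 22−12 = 10
LF_Task 2 = LS_Task 4 = 22; LS_Task 2 = 22−15 = 7
LF_Task 1 = min(LS_Task 2=7, LS_Task 3=10) = 7; LS_Task 1 = 7−7 = 0
Slack_Task 3 = LS_Task 3 − ES_Task 3 = 10 − 7 = 3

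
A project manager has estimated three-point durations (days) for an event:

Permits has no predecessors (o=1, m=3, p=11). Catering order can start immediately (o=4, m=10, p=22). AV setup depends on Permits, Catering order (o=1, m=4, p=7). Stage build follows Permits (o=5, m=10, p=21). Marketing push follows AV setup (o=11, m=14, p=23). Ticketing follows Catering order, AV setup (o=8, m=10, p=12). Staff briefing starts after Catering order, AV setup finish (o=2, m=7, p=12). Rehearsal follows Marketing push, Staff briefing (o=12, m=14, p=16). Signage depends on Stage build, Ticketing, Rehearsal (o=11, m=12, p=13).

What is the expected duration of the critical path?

te_Permits = (1 + 4·3 + 11)/6 = 24/6 = 4
te_Catering order = (4 + 4·10 + 22)/6 = 66/6 = 11
te_AV setup = (1 + 4·4 + 7)/6 = 24/6 = 4
te_Stage build = (5 + 4·10 + 21)/6 = 66/6 = 11
te_Marketing push = (11 + 4·14 + 23)/6 = 90/6 = 15
te_Ticketing = (8 + 4·10 + 12)/6 = 60/6 = 10
te_Staff briefing = (2 + 4·7 + 12)/6 = 42/6 = 7
te_Rehearsal = (12 + 4·14 + 16)/6 = 84/6 = 14
te_Signage = (11 + 4·12 + 13)/6 = 72/6 = 12

Forward pass:
ES_Permits = 0; EF_Permits = 4
ES_Catering order = 0; EF_Catering order = 11
ES_AV setup = max(EF_Permits=4, EF_Catering order=11) = 11; EF_AV setup = 11+4 = 15
ES_Stage build = 4; EF_Stage build = 4+11 = 15
ES_Marketing push = 15; EF_Marketing push = 15+15 = 30
ES_Ticketing = max(EF_Catering order=11, EF_AV setup=15) = 15; EF_Ticketing = 15+10 = 25
ES_Staff briefing = max(EF_Catering order=11, EF_AV setup=15) = 15; EF_Staff briefing = 15+7 = 22
ES_Rehearsal = max(EF_Marketing push=30, EF_Staff briefing=22) = 30; EF_Rehearsal = 30+14 = 44
ES_Signage = max(EF_Stage build=15, EF_Ticketing=25, EF_Rehearsal=44) = 44; EF_Signage = 44+12 = 56
Expected project duration μ = 56 days. Critical path: Catering order → AV setup → Marketing push → Rehearsal → Signage.

56 days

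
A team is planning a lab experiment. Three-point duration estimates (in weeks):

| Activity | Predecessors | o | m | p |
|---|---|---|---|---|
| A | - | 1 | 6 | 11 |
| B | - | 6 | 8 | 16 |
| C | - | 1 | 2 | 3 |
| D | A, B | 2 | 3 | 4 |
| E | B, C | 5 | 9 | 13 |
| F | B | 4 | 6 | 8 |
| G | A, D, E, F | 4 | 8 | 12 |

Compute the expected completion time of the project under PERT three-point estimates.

te_A = (1 + 4·6 + 11)/6 = 36/6 = 6
te_B = (6 + 4·8 + 16)/6 = 54/6 = 9
te_C = (1 + 4·2 + 3)/6 = 12/6 = 2
te_D = (2 + 4·3 + 4)/6 = 18/6 = 3
te_E = (5 + 4·9 + 13)/6 = 54/6 = 9
te_F = (4 + 4·6 + 8)/6 = 36/6 = 6
te_G = (4 + 4·8 + 12)/6 = 48/6 = 8

Forward pass:
ES_A = 0; EF_A = 6
ES_B = 0; EF_B = 9
ES_C = 0; EF_C = 2
ES_D = max(EF_A=6, EF_B=9) = 9; EF_D = 9+3 = 12
ES_E = max(EF_B=9, EF_C=2) = 9; EF_E = 9+9 = 18
ES_F = 9; EF_F = 9+6 = 15
ES_G = max(EF_A=6, EF_D=12, EF_E=18, EF_F=15) = 18; EF_G = 18+8 = 26
Expected project duration μ = 26 weeks. Critical path: B → E → G.

26 weeks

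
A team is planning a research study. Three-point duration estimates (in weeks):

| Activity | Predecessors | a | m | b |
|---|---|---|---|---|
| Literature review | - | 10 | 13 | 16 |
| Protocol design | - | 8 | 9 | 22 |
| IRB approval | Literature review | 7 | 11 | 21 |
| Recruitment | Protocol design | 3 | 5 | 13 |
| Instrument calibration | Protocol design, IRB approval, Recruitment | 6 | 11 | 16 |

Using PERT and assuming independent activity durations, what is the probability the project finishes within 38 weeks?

te_Literature review = (10 + 4·13 + 16)/6 = 78/6 = 13; σ²_Literature review = ((16−10)/6)² = 1.000
te_Protocol design = (8 + 4·9 + 22)/6 = 66/6 = 11; σ²_Protocol design = ((22−8)/6)² = 5.444
te_IRB approval = (7 + 4·11 + 21)/6 = 72/6 = 12; σ²_IRB approval = ((21−7)/6)² = 5.444
te_Recruitment = (3 + 4·5 + 13)/6 = 36/6 = 6; σ²_Recruitment = ((13−3)/6)² = 2.778
te_Instrument calibration = (6 + 4·11 + 16)/6 = 66/6 = 11; σ²_Instrument calibration = ((16−6)/6)² = 2.778

Forward pass:
ES_Literature review = 0; EF_Literature review = 13
ES_Protocol design = 0; EF_Protocol design = 11
ES_IRB approval = 13; EF_IRB approval = 13+12 = 25
ES_Recruitment = 11; EF_Recruitment = 11+6 = 17
ES_Instrument calibration = max(EF_Protocol design=11, EF_IRB approval=25, EF_Recruitment=17) = 25; EF_Instrument calibration = 25+11 = 36
Expected project duration μ = 36 weeks. Critical path: Literature review → IRB approval → Instrument calibration.

Variance along critical path = 1.000 + 5.444 + 2.778 = 9.222; σ = √9.222 = 3.037 weeks.
Z = (38 − 36) / 3.037 = 0.659
P(T ≤ 38) = Φ(0.659) ≈ 0.745

0.745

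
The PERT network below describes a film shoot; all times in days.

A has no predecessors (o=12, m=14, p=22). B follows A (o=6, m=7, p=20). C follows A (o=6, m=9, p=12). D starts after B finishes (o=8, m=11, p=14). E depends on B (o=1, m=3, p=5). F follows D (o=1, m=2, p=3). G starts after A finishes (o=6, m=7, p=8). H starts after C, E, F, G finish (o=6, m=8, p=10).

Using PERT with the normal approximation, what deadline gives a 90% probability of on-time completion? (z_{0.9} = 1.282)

te_A = (12 + 4·14 + 22)/6 = 90/6 = 15; σ²_A = ((22−12)/6)² = 2.778
te_B = (6 + 4·7 + 20)/6 = 54/6 = 9; σ²_B = ((20−6)/6)² = 5.444
te_C = (6 + 4·9 + 12)/6 = 54/6 = 9; σ²_C = ((12−6)/6)² = 1.000
te_D = (8 + 4·11 + 14)/6 = 66/6 = 11; σ²_D = ((14−8)/6)² = 1.000
te_E = (1 + 4·3 + 5)/6 = 18/6 = 3; σ²_E = ((5−1)/6)² = 0.444
te_F = (1 + 4·2 + 3)/6 = 12/6 = 2; σ²_F = ((3−1)/6)² = 0.111
te_G = (6 + 4·7 + 8)/6 = 42/6 = 7; σ²_G = ((8−6)/6)² = 0.111
te_H = (6 + 4·8 + 10)/6 = 48/6 = 8; σ²_H = ((10−6)/6)² = 0.444

Forward pass:
ES_A = 0; EF_A = 15
ES_B = 15; EF_B = 15+9 = 24
ES_C = 15; EF_C = 15+9 = 24
ES_D = 24; EF_D = 24+11 = 35
ES_E = 24; EF_E = 24+3 = 27
ES_F = 35; EF_F = 35+2 = 37
ES_G = 15; EF_G = 15+7 = 22
ES_H = max(EF_C=24, EF_E=27, EF_F=37, EF_G=22) = 37; EF_H = 37+8 = 45
Expected project duration μ = 45 days. Critical path: A → B → D → F → H.

Variance along critical path = 2.778 + 5.444 + 1.000 + 0.111 + 0.444 = 9.778; σ = 3.127 days.
D = μ + z·σ = 45 + 1.282·3.127 = 49.0 days

49.0 days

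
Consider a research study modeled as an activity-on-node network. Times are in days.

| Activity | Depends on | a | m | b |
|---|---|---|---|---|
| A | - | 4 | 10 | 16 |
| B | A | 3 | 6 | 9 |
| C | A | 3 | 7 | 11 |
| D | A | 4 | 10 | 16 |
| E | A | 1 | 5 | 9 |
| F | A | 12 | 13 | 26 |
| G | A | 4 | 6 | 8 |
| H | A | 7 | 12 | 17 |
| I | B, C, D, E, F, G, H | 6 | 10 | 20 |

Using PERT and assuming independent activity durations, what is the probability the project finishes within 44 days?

te_A = (4 + 4·10 + 16)/6 = 60/6 = 10; σ²_A = ((16−4)/6)² = 4.000
te_B = (3 + 4·6 + 9)/6 = 36/6 = 6; σ²_B = ((9−3)/6)² = 1.000
te_C = (3 + 4·7 + 11)/6 = 42/6 = 7; σ²_C = ((11−3)/6)² = 1.778
te_D = (4 + 4·10 + 16)/6 = 60/6 = 10; σ²_D = ((16−4)/6)² = 4.000
te_E = (1 + 4·5 + 9)/6 = 30/6 = 5; σ²_E = ((9−1)/6)² = 1.778
te_F = (12 + 4·13 + 26)/6 = 90/6 = 15; σ²_F = ((26−12)/6)² = 5.444
te_G = (4 + 4·6 + 8)/6 = 36/6 = 6; σ²_G = ((8−4)/6)² = 0.444
te_H = (7 + 4·12 + 17)/6 = 72/6 = 12; σ²_H = ((17−7)/6)² = 2.778
te_I = (6 + 4·10 + 20)/6 = 66/6 = 11; σ²_I = ((20−6)/6)² = 5.444

Forward pass:
ES_A = 0; EF_A = 10
ES_B = 10; EF_B = 10+6 = 16
ES_C = 10; EF_C = 10+7 = 17
ES_D = 10; EF_D = 10+10 = 20
ES_E = 10; EF_E = 10+5 = 15
ES_F = 10; EF_F = 10+15 = 25
ES_G = 10; EF_G = 10+6 = 16
ES_H = 10; EF_H = 10+12 = 22
ES_I = max(EF_B=16, EF_C=17, EF_D=20, EF_E=15, EF_F=25, EF_G=16, EF_H=22) = 25; EF_I = 25+11 = 36
Expected project duration μ = 36 days. Critical path: A → F → I.

Variance along critical path = 4.000 + 5.444 + 5.444 = 14.889; σ = √14.889 = 3.859 days.
Z = (44 − 36) / 3.859 = 2.073
P(T ≤ 44) = Φ(2.073) ≈ 0.981

0.981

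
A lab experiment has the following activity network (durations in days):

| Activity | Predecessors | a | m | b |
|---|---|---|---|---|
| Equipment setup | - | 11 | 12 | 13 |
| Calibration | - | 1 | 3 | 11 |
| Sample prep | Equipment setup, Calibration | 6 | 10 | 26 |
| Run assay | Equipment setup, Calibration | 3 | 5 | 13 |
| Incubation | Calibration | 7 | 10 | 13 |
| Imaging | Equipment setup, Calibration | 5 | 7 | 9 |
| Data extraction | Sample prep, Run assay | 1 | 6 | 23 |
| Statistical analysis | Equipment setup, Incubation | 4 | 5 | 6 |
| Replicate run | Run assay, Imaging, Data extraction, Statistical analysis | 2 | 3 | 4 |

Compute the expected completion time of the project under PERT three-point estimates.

te_Equipment setup = (11 + 4·12 + 13)/6 = 72/6 = 12
te_Calibration = (1 + 4·3 + 11)/6 = 24/6 = 4
te_Sample prep = (6 + 4·10 + 26)/6 = 72/6 = 12
te_Run assay = (3 + 4·5 + 13)/6 = 36/6 = 6
te_Incubation = (7 + 4·10 + 13)/6 = 60/6 = 10
te_Imaging = (5 + 4·7 + 9)/6 = 42/6 = 7
te_Data extraction = (1 + 4·6 + 23)/6 = 48/6 = 8
te_Statistical analysis = (4 + 4·5 + 6)/6 = 30/6 = 5
te_Replicate run = (2 + 4·3 + 4)/6 = 18/6 = 3

Forward pass:
ES_Equipment setup = 0; EF_Equipment setup = 12
ES_Calibration = 0; EF_Calibration = 4
ES_Sample prep = max(EF_Equipment setup=12, EF_Calibration=4) = 12; EF_Sample prep = 12+12 = 24
ES_Run assay = max(EF_Equipment setup=12, EF_Calibration=4) = 12; EF_Run assay = 12+6 = 18
ES_Incubation = 4; EF_Incubation = 4+10 = 14
ES_Imaging = max(EF_Equipment setup=12, EF_Calibration=4) = 12; EF_Imaging = 12+7 = 19
ES_Data extraction = max(EF_Sample prep=24, EF_Run assay=18) = 24; EF_Data extraction = 24+8 = 32
ES_Statistical analysis = max(EF_Equipment setup=12, EF_Incubation=14) = 14; EF_Statistical analysis = 14+5 = 19
ES_Replicate run = max(EF_Run assay=18, EF_Imaging=19, EF_Data extraction=32, EF_Statistical analysis=19) = 32; EF_Replicate run = 32+3 = 35
Expected project duration μ = 35 days. Critical path: Equipment setup → Sample prep → Data extraction → Replicate run.

35 days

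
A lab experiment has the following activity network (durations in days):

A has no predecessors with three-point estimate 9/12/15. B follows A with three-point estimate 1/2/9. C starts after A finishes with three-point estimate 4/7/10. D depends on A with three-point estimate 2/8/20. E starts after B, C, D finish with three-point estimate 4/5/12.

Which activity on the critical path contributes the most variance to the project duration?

D

te_A = (9 + 4·12 + 15)/6 = 72/6 = 12; σ²_A = ((15−9)/6)² = 1.000
te_B = (1 + 4·2 + 9)/6 = 18/6 = 3; σ²_B = ((9−1)/6)² = 1.778
te_C = (4 + 4·7 + 10)/6 = 42/6 = 7; σ²_C = ((10−4)/6)² = 1.000
te_D = (2 + 4·8 + 20)/6 = 54/6 = 9; σ²_D = ((20−2)/6)² = 9.000
te_E = (4 + 4·5 + 12)/6 = 36/6 = 6; σ²_E = ((12−4)/6)² = 1.778

Forward pass:
ES_A = 0; EF_A = 12
ES_B = 12; EF_B = 12+3 = 15
ES_C = 12; EF_C = 12+7 = 19
ES_D = 12; EF_D = 12+9 = 21
ES_E = max(EF_B=15, EF_C=19, EF_D=21) = 21; EF_E = 21+6 = 27
Expected project duration μ = 27 days. Critical path: A → D → E.

Variances on critical path: σ²_A=1.000, σ²_D=9.000, σ²_E=1.778.
Largest is σ²_D = 9.000.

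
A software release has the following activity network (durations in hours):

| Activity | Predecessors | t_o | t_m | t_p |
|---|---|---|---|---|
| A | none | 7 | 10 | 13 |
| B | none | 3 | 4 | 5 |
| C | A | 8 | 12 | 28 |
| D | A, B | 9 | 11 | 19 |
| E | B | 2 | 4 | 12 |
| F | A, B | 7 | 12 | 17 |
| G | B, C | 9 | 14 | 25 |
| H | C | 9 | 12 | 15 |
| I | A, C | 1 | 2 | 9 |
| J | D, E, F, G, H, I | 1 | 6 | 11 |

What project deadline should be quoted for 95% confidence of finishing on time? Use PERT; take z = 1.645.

te_A = (7 + 4·10 + 13)/6 = 60/6 = 10; σ²_A = ((13−7)/6)² = 1.000
te_B = (3 + 4·4 + 5)/6 = 24/6 = 4; σ²_B = ((5−3)/6)² = 0.111
te_C = (8 + 4·12 + 28)/6 = 84/6 = 14; σ²_C = ((28−8)/6)² = 11.111
te_D = (9 + 4·11 + 19)/6 = 72/6 = 12; σ²_D = ((19−9)/6)² = 2.778
te_E = (2 + 4·4 + 12)/6 = 30/6 = 5; σ²_E = ((12−2)/6)² = 2.778
te_F = (7 + 4·12 + 17)/6 = 72/6 = 12; σ²_F = ((17−7)/6)² = 2.778
te_G = (9 + 4·14 + 25)/6 = 90/6 = 15; σ²_G = ((25−9)/6)² = 7.111
te_H = (9 + 4·12 + 15)/6 = 72/6 = 12; σ²_H = ((15−9)/6)² = 1.000
te_I = (1 + 4·2 + 9)/6 = 18/6 = 3; σ²_I = ((9−1)/6)² = 1.778
te_J = (1 + 4·6 + 11)/6 = 36/6 = 6; σ²_J = ((11−1)/6)² = 2.778

Forward pass:
ES_A = 0; EF_A = 10
ES_B = 0; EF_B = 4
ES_C = 10; EF_C = 10+14 = 24
ES_D = max(EF_A=10, EF_B=4) = 10; EF_D = 10+12 = 22
ES_E = 4; EF_E = 4+5 = 9
ES_F = max(EF_A=10, EF_B=4) = 10; EF_F = 10+12 = 22
ES_G = max(EF_B=4, EF_C=24) = 24; EF_G = 24+15 = 39
ES_H = 24; EF_H = 24+12 = 36
ES_I = max(EF_A=10, EF_C=24) = 24; EF_I = 24+3 = 27
ES_J = max(EF_D=22, EF_E=9, EF_F=22, EF_G=39, EF_H=36, EF_I=27) = 39; EF_J = 39+6 = 45
Expected project duration μ = 45 hours. Critical path: A → C → G → J.

Variance along critical path = 1.000 + 11.111 + 7.111 + 2.778 = 22.000; σ = 4.690 hours.
D = μ + z·σ = 45 + 1.645·4.690 = 52.7 hours

52.7 hours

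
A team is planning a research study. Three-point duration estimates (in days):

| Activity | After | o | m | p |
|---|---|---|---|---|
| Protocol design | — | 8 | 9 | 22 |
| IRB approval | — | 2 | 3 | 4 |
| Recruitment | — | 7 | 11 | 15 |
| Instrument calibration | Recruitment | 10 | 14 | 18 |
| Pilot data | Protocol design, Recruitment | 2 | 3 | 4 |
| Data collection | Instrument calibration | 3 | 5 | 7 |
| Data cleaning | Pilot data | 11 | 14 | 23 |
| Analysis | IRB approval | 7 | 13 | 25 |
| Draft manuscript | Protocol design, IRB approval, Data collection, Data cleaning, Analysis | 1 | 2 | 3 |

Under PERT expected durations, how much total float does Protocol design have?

te_Protocol design = (8 + 4·9 + 22)/6 = 66/6 = 11
te_IRB approval = (2 + 4·3 + 4)/6 = 18/6 = 3
te_Recruitment = (7 + 4·11 + 15)/6 = 66/6 = 11
te_Instrument calibration = (10 + 4·14 + 18)/6 = 84/6 = 14
te_Pilot data = (2 + 4·3 + 4)/6 = 18/6 = 3
te_Data collection = (3 + 4·5 + 7)/6 = 30/6 = 5
te_Data cleaning = (11 + 4·14 + 23)/6 = 90/6 = 15
te_Analysis = (7 + 4·13 + 25)/6 = 84/6 = 14
te_Draft manuscript = (1 + 4·2 + 3)/6 = 12/6 = 2

Forward pass:
ES_Protocol design = 0; EF_Protocol design = 11
ES_IRB approval = 0; EF_IRB approval = 3
ES_Recruitment = 0; EF_Recruitment = 11
ES_Instrument calibration = 11; EF_Instrument calibration = 11+14 = 25
ES_Pilot data = max(EF_Protocol design=11, EF_Recruitment=11) = 11; EF_Pilot data = 11+3 = 14
ES_Data collection = 25; EF_Data collection = 25+5 = 30
ES_Data cleaning = 14; EF_Data cleaning = 14+15 = 29
ES_Analysis = 3; EF_Analysis = 3+14 = 17
ES_Draft manuscript = max(EF_Protocol design=11, EF_IRB approval=3, EF_Data collection=30, EF_Data cleaning=29, EF_Analysis=17) = 30; EF_Draft manuscript = 30+2 = 32
Expected project duration μ = 32 days. Critical path: Recruitment → Instrument calibration → Data collection → Draft manuscript.

Backward pass:
LF_Draft manuscript = 32; LS_Draft manuscript = 32−2 = 30
LF_Analysis = LS_Draft manuscript = 30; LS_Analysis = 30−14 = 16
LF_Data cleaning = LS_Draft manuscript = 30; LS_Data cleaning = 30−15 = 15
LF_Data collection = LS_Draft manuscript = 30; LS_Data collection = 30−5 = 25
LF_Pilot data = LS_Data cleaning = 15; LS_Pilot data = 15−3 = 12
LF_Instrument calibration = LS_Data collection = 25; LS_Instrument calibration = 25−14 = 11
LF_Recruitment = min(LS_Instrument calibration=11, LS_Pilot data=12) = 11; LS_Recruitment = 11−11 = 0
LF_IRB approval = min(LS_Analysis=16, LS_Draft manuscript=30) = 16; LS_IRB approval = 16−3 = 13
LF_Protocol design = min(LS_Pilot data=12, LS_Draft manuscript=30) = 12; LS_Protocol design = 12−11 = 1
Slack_Protocol design = LS_Protocol design − ES_Protocol design = 1 − 0 = 1

1 days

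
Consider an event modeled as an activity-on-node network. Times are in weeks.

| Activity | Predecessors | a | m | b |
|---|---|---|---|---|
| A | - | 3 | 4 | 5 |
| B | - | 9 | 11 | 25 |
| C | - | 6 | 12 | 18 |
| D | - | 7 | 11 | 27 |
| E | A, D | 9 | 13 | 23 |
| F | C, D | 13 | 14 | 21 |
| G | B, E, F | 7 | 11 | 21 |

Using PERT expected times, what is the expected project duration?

te_A = (3 + 4·4 + 5)/6 = 24/6 = 4
te_B = (9 + 4·11 + 25)/6 = 78/6 = 13
te_C = (6 + 4·12 + 18)/6 = 72/6 = 12
te_D = (7 + 4·11 + 27)/6 = 78/6 = 13
te_E = (9 + 4·13 + 23)/6 = 84/6 = 14
te_F = (13 + 4·14 + 21)/6 = 90/6 = 15
te_G = (7 + 4·11 + 21)/6 = 72/6 = 12

Forward pass:
ES_A = 0; EF_A = 4
ES_B = 0; EF_B = 13
ES_C = 0; EF_C = 12
ES_D = 0; EF_D = 13
ES_E = max(EF_A=4, EF_D=13) = 13; EF_E = 13+14 = 27
ES_F = max(EF_C=12, EF_D=13) = 13; EF_F = 13+15 = 28
ES_G = max(EF_B=13, EF_E=27, EF_F=28) = 28; EF_G = 28+12 = 40
Expected project duration μ = 40 weeks. Critical path: D → F → G.

40 weeks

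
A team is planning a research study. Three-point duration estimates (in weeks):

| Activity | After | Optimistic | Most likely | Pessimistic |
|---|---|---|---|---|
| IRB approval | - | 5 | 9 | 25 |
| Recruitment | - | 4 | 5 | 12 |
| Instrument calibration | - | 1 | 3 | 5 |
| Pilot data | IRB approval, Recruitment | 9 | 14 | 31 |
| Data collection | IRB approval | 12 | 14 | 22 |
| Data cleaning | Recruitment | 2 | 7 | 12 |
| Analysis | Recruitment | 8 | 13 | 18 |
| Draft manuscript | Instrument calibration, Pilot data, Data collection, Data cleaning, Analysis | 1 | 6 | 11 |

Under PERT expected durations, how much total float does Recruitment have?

te_IRB approval = (5 + 4·9 + 25)/6 = 66/6 = 11
te_Recruitment = (4 + 4·5 + 12)/6 = 36/6 = 6
te_Instrument calibration = (1 + 4·3 + 5)/6 = 18/6 = 3
te_Pilot data = (9 + 4·14 + 31)/6 = 96/6 = 16
te_Data collection = (12 + 4·14 + 22)/6 = 90/6 = 15
te_Data cleaning = (2 + 4·7 + 12)/6 = 42/6 = 7
te_Analysis = (8 + 4·13 + 18)/6 = 78/6 = 13
te_Draft manuscript = (1 + 4·6 + 11)/6 = 36/6 = 6

Forward pass:
ES_IRB approval = 0; EF_IRB approval = 11
ES_Recruitment = 0; EF_Recruitment = 6
ES_Instrument calibration = 0; EF_Instrument calibration = 3
ES_Pilot data = max(EF_IRB approval=11, EF_Recruitment=6) = 11; EF_Pilot data = 11+16 = 27
ES_Data collection = 11; EF_Data collection = 11+15 = 26
ES_Data cleaning = 6; EF_Data cleaning = 6+7 = 13
ES_Analysis = 6; EF_Analysis = 6+13 = 19
ES_Draft manuscript = max(EF_Instrument calibration=3, EF_Pilot data=27, EF_Data collection=26, EF_Data cleaning=13, EF_Analysis=19) = 27; EF_Draft manuscript = 27+6 = 33
Expected project duration μ = 33 weeks. Critical path: IRB approval → Pilot data → Draft manuscript.

Backward pass:
LF_Draft manuscript = 33; LS_Draft manuscript = 33−6 = 27
LF_Analysis = LS_Draft manuscript = 27; LS_Analysis = 27−13 = 14
LF_Data cleaning = LS_Draft manuscript = 27; LS_Data cleaning = 27−7 = 20
LF_Data collection = LS_Draft manuscript = 27; LS_Data collection = 27−15 = 12
LF_Pilot data = LS_Draft manuscript = 27; LS_Pilot data = 27−16 = 11
LF_Instrument calibration = LS_Draft manuscript = 27; LS_Instrument calibration = 27−3 = 24
LF_Recruitment = min(LS_Pilot data=11, LS_Data cleaning=20, LS_Analysis=14) = 11; LS_Recruitment = 11−6 = 5
LF_IRB approval = min(LS_Pilot data=11, LS_Data collection=12) = 11; LS_IRB approval = 11−11 = 0
Slack_Recruitment = LS_Recruitment − ES_Recruitment = 5 − 0 = 5

5 weeks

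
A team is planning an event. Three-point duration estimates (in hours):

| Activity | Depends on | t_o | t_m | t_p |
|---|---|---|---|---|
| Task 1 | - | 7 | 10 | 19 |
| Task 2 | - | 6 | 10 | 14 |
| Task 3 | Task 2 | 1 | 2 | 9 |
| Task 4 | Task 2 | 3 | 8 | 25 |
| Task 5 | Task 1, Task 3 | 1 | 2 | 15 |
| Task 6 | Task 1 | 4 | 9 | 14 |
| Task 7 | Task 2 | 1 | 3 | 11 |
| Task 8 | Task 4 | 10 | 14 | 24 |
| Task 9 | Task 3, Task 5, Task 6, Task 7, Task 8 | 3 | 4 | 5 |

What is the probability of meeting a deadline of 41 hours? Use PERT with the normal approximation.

0.670

te_Task 1 = (7 + 4·10 + 19)/6 = 66/6 = 11; σ²_Task 1 = ((19−7)/6)² = 4.000
te_Task 2 = (6 + 4·10 + 14)/6 = 60/6 = 10; σ²_Task 2 = ((14−6)/6)² = 1.778
te_Task 3 = (1 + 4·2 + 9)/6 = 18/6 = 3; σ²_Task 3 = ((9−1)/6)² = 1.778
te_Task 4 = (3 + 4·8 + 25)/6 = 60/6 = 10; σ²_Task 4 = ((25−3)/6)² = 13.444
te_Task 5 = (1 + 4·2 + 15)/6 = 24/6 = 4; σ²_Task 5 = ((15−1)/6)² = 5.444
te_Task 6 = (4 + 4·9 + 14)/6 = 54/6 = 9; σ²_Task 6 = ((14−4)/6)² = 2.778
te_Task 7 = (1 + 4·3 + 11)/6 = 24/6 = 4; σ²_Task 7 = ((11−1)/6)² = 2.778
te_Task 8 = (10 + 4·14 + 24)/6 = 90/6 = 15; σ²_Task 8 = ((24−10)/6)² = 5.444
te_Task 9 = (3 + 4·4 + 5)/6 = 24/6 = 4; σ²_Task 9 = ((5−3)/6)² = 0.111

Forward pass:
ES_Task 1 = 0; EF_Task 1 = 11
ES_Task 2 = 0; EF_Task 2 = 10
ES_Task 3 = 10; EF_Task 3 = 10+3 = 13
ES_Task 4 = 10; EF_Task 4 = 10+10 = 20
ES_Task 5 = max(EF_Task 1=11, EF_Task 3=13) = 13; EF_Task 5 = 13+4 = 17
ES_Task 6 = 11; EF_Task 6 = 11+9 = 20
ES_Task 7 = 10; EF_Task 7 = 10+4 = 14
ES_Task 8 = 20; EF_Task 8 = 20+15 = 35
ES_Task 9 = max(EF_Task 3=13, EF_Task 5=17, EF_Task 6=20, EF_Task 7=14, EF_Task 8=35) = 35; EF_Task 9 = 35+4 = 39
Expected project duration μ = 39 hours. Critical path: Task 2 → Task 4 → Task 8 → Task 9.

Variance along critical path = 1.778 + 13.444 + 5.444 + 0.111 = 20.778; σ = √20.778 = 4.558 hours.
Z = (41 − 39) / 4.558 = 0.439
P(T ≤ 41) = Φ(0.439) ≈ 0.670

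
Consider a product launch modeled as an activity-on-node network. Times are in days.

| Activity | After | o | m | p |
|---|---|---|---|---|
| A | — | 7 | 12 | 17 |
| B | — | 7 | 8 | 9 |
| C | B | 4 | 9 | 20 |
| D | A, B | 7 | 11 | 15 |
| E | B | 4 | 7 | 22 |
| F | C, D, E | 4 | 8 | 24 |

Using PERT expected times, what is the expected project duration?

te_A = (7 + 4·12 + 17)/6 = 72/6 = 12
te_B = (7 + 4·8 + 9)/6 = 48/6 = 8
te_C = (4 + 4·9 + 20)/6 = 60/6 = 10
te_D = (7 + 4·11 + 15)/6 = 66/6 = 11
te_E = (4 + 4·7 + 22)/6 = 54/6 = 9
te_F = (4 + 4·8 + 24)/6 = 60/6 = 10

Forward pass:
ES_A = 0; EF_A = 12
ES_B = 0; EF_B = 8
ES_C = 8; EF_C = 8+10 = 18
ES_D = max(EF_A=12, EF_B=8) = 12; EF_D = 12+11 = 23
ES_E = 8; EF_E = 8+9 = 17
ES_F = max(EF_C=18, EF_D=23, EF_E=17) = 23; EF_F = 23+10 = 33
Expected project duration μ = 33 days. Critical path: A → D → F.

33 days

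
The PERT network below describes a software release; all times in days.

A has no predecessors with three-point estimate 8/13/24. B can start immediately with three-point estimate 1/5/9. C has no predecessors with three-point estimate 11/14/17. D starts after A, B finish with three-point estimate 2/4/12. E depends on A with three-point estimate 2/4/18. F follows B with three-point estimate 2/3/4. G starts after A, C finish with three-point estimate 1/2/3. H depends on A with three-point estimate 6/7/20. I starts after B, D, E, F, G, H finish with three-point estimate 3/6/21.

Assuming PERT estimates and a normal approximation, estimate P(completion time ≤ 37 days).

0.902

te_A = (8 + 4·13 + 24)/6 = 84/6 = 14; σ²_A = ((24−8)/6)² = 7.111
te_B = (1 + 4·5 + 9)/6 = 30/6 = 5; σ²_B = ((9−1)/6)² = 1.778
te_C = (11 + 4·14 + 17)/6 = 84/6 = 14; σ²_C = ((17−11)/6)² = 1.000
te_D = (2 + 4·4 + 12)/6 = 30/6 = 5; σ²_D = ((12−2)/6)² = 2.778
te_E = (2 + 4·4 + 18)/6 = 36/6 = 6; σ²_E = ((18−2)/6)² = 7.111
te_F = (2 + 4·3 + 4)/6 = 18/6 = 3; σ²_F = ((4−2)/6)² = 0.111
te_G = (1 + 4·2 + 3)/6 = 12/6 = 2; σ²_G = ((3−1)/6)² = 0.111
te_H = (6 + 4·7 + 20)/6 = 54/6 = 9; σ²_H = ((20−6)/6)² = 5.444
te_I = (3 + 4·6 + 21)/6 = 48/6 = 8; σ²_I = ((21−3)/6)² = 9.000

Forward pass:
ES_A = 0; EF_A = 14
ES_B = 0; EF_B = 5
ES_C = 0; EF_C = 14
ES_D = max(EF_A=14, EF_B=5) = 14; EF_D = 14+5 = 19
ES_E = 14; EF_E = 14+6 = 20
ES_F = 5; EF_F = 5+3 = 8
ES_G = max(EF_A=14, EF_C=14) = 14; EF_G = 14+2 = 16
ES_H = 14; EF_H = 14+9 = 23
ES_I = max(EF_B=5, EF_D=19, EF_E=20, EF_F=8, EF_G=16, EF_H=23) = 23; EF_I = 23+8 = 31
Expected project duration μ = 31 days. Critical path: A → H → I.

Variance along critical path = 7.111 + 5.444 + 9.000 = 21.556; σ = √21.556 = 4.643 days.
Z = (37 − 31) / 4.643 = 1.292
P(T ≤ 37) = Φ(1.292) ≈ 0.902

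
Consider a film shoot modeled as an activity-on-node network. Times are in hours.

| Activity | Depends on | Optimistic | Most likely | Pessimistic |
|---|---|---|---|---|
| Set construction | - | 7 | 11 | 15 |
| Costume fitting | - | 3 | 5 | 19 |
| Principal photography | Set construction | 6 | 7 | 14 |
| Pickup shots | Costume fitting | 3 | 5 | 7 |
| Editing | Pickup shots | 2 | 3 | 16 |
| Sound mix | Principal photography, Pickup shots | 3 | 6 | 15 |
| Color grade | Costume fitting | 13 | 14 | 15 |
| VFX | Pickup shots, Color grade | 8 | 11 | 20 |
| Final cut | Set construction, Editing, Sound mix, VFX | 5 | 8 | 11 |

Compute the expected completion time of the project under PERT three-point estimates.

te_Set construction = (7 + 4·11 + 15)/6 = 66/6 = 11
te_Costume fitting = (3 + 4·5 + 19)/6 = 42/6 = 7
te_Principal photography = (6 + 4·7 + 14)/6 = 48/6 = 8
te_Pickup shots = (3 + 4·5 + 7)/6 = 30/6 = 5
te_Editing = (2 + 4·3 + 16)/6 = 30/6 = 5
te_Sound mix = (3 + 4·6 + 15)/6 = 42/6 = 7
te_Color grade = (13 + 4·14 + 15)/6 = 84/6 = 14
te_VFX = (8 + 4·11 + 20)/6 = 72/6 = 12
te_Final cut = (5 + 4·8 + 11)/6 = 48/6 = 8

Forward pass:
ES_Set construction = 0; EF_Set construction = 11
ES_Costume fitting = 0; EF_Costume fitting = 7
ES_Principal photography = 11; EF_Principal photography = 11+8 = 19
ES_Pickup shots = 7; EF_Pickup shots = 7+5 = 12
ES_Editing = 12; EF_Editing = 12+5 = 17
ES_Sound mix = max(EF_Principal photography=19, EF_Pickup shots=12) = 19; EF_Sound mix = 19+7 = 26
ES_Color grade = 7; EF_Color grade = 7+14 = 21
ES_VFX = max(EF_Pickup shots=12, EF_Color grade=21) = 21; EF_VFX = 21+12 = 33
ES_Final cut = max(EF_Set construction=11, EF_Editing=17, EF_Sound mix=26, EF_VFX=33) = 33; EF_Final cut = 33+8 = 41
Expected project duration μ = 41 hours. Critical path: Costume fitting → Color grade → VFX → Final cut.

41 hours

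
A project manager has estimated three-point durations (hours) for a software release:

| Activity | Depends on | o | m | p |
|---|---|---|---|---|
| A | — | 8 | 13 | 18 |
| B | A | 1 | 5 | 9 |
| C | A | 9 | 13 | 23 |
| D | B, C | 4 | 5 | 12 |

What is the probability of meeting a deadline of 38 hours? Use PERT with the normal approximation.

te_A = (8 + 4·13 + 18)/6 = 78/6 = 13; σ²_A = ((18−8)/6)² = 2.778
te_B = (1 + 4·5 + 9)/6 = 30/6 = 5; σ²_B = ((9−1)/6)² = 1.778
te_C = (9 + 4·13 + 23)/6 = 84/6 = 14; σ²_C = ((23−9)/6)² = 5.444
te_D = (4 + 4·5 + 12)/6 = 36/6 = 6; σ²_D = ((12−4)/6)² = 1.778

Forward pass:
ES_A = 0; EF_A = 13
ES_B = 13; EF_B = 13+5 = 18
ES_C = 13; EF_C = 13+14 = 27
ES_D = max(EF_B=18, EF_C=27) = 27; EF_D = 27+6 = 33
Expected project duration μ = 33 hours. Critical path: A → C → D.

Variance along critical path = 2.778 + 5.444 + 1.778 = 10.000; σ = √10.000 = 3.162 hours.
Z = (38 − 33) / 3.162 = 1.581
P(T ≤ 38) = Φ(1.581) ≈ 0.943

0.943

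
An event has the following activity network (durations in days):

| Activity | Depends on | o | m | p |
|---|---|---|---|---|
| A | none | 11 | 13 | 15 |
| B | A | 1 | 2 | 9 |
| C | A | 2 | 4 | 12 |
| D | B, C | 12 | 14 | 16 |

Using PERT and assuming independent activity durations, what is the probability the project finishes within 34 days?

0.852

te_A = (11 + 4·13 + 15)/6 = 78/6 = 13; σ²_A = ((15−11)/6)² = 0.444
te_B = (1 + 4·2 + 9)/6 = 18/6 = 3; σ²_B = ((9−1)/6)² = 1.778
te_C = (2 + 4·4 + 12)/6 = 30/6 = 5; σ²_C = ((12−2)/6)² = 2.778
te_D = (12 + 4·14 + 16)/6 = 84/6 = 14; σ²_D = ((16−12)/6)² = 0.444

Forward pass:
ES_A = 0; EF_A = 13
ES_B = 13; EF_B = 13+3 = 16
ES_C = 13; EF_C = 13+5 = 18
ES_D = max(EF_B=16, EF_C=18) = 18; EF_D = 18+14 = 32
Expected project duration μ = 32 days. Critical path: A → C → D.

Variance along critical path = 0.444 + 2.778 + 0.444 = 3.667; σ = √3.667 = 1.915 days.
Z = (34 − 32) / 1.915 = 1.044
P(T ≤ 34) = Φ(1.044) ≈ 0.852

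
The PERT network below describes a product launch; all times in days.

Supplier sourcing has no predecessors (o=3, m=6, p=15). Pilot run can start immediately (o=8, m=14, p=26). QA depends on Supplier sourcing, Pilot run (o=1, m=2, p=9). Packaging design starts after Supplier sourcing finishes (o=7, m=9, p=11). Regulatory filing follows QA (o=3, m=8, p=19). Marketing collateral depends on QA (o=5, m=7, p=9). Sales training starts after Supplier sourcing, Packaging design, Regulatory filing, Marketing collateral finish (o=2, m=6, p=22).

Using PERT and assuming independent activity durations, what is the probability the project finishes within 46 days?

0.979

te_Supplier sourcing = (3 + 4·6 + 15)/6 = 42/6 = 7; σ²_Supplier sourcing = ((15−3)/6)² = 4.000
te_Pilot run = (8 + 4·14 + 26)/6 = 90/6 = 15; σ²_Pilot run = ((26−8)/6)² = 9.000
te_QA = (1 + 4·2 + 9)/6 = 18/6 = 3; σ²_QA = ((9−1)/6)² = 1.778
te_Packaging design = (7 + 4·9 + 11)/6 = 54/6 = 9; σ²_Packaging design = ((11−7)/6)² = 0.444
te_Regulatory filing = (3 + 4·8 + 19)/6 = 54/6 = 9; σ²_Regulatory filing = ((19−3)/6)² = 7.111
te_Marketing collateral = (5 + 4·7 + 9)/6 = 42/6 = 7; σ²_Marketing collateral = ((9−5)/6)² = 0.444
te_Sales training = (2 + 4·6 + 22)/6 = 48/6 = 8; σ²_Sales training = ((22−2)/6)² = 11.111

Forward pass:
ES_Supplier sourcing = 0; EF_Supplier sourcing = 7
ES_Pilot run = 0; EF_Pilot run = 15
ES_QA = max(EF_Supplier sourcing=7, EF_Pilot run=15) = 15; EF_QA = 15+3 = 18
ES_Packaging design = 7; EF_Packaging design = 7+9 = 16
ES_Regulatory filing = 18; EF_Regulatory filing = 18+9 = 27
ES_Marketing collateral = 18; EF_Marketing collateral = 18+7 = 25
ES_Sales training = max(EF_Supplier sourcing=7, EF_Packaging design=16, EF_Regulatory filing=27, EF_Marketing collateral=25) = 27; EF_Sales training = 27+8 = 35
Expected project duration μ = 35 days. Critical path: Pilot run → QA → Regulatory filing → Sales training.

Variance along critical path = 9.000 + 1.778 + 7.111 + 11.111 = 29.000; σ = √29.000 = 5.385 days.
Z = (46 − 35) / 5.385 = 2.043
P(T ≤ 46) = Φ(2.043) ≈ 0.979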